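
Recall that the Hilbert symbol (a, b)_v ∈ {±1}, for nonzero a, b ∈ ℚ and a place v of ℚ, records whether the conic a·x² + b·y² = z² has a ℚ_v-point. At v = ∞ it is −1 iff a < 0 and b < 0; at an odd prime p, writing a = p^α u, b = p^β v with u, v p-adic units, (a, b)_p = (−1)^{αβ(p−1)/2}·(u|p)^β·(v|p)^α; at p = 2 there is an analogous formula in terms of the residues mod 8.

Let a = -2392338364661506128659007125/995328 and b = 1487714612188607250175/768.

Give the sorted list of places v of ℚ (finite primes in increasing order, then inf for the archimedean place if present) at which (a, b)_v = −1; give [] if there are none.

[3, 37]

Mod squares: a ≡ -1448655, b ≡ 2109. Check v ∈ {∞, 2, 3, 5, 7, 13, 17, 19, 23, 37}.
v=5: a=5^3·(≡1), b=5^2·(≡4) mod 5; (1|5)=+1, (4|5)=+1; (−1)^{3·2·2}·(+1)^2·(+1)^3 = +1.
v=3: a=3^-5·(≡1), b=3^-1·(≡1) mod 3; (1|3)=+1, (1|3)=+1; (−1)^{-5·-1·1}·(+1)^-1·(+1)^-5 = -1.
v=13: a=13^3·(≡3), b=13^4·(≡10) mod 13; (3|13)=+1, (10|13)=+1; (−1)^{3·4·6}·(+1)^4·(+1)^3 = +1.
v=7: a=7^2·(≡1), b=7^2·(≡1) mod 7; (1|7)=+1, (1|7)=+1; (−1)^{2·2·3}·(+1)^2·(+1)^2 = +1.
v=∞: -1448655 < 0 and 2109 > 0  ⇒  (a,b)_∞ = +1.
v=19: a=19^1·(≡15), b=19^1·(≡7) mod 19; (15|19)=-1, (7|19)=+1; (−1)^{1·1·9}·(-1)^1·(+1)^1 = +1.
v=23: a=23^3·(≡8), b=23^2·(≡3) mod 23; (8|23)=+1, (3|23)=+1; (−1)^{3·2·11}·(+1)^2·(+1)^3 = +1.
v=17: a=17^7·(≡7), b=17^4·(≡2) mod 17; (7|17)=-1, (2|17)=+1; (−1)^{7·4·8}·(-1)^4·(+1)^7 = +1.
v=37: a=37^4·(≡6), b=37^3·(≡14) mod 37; (6|37)=-1, (14|37)=-1; (−1)^{4·3·18}·(-1)^3·(-1)^4 = -1.
v=2: v_2(a)=-12, v_2(b)=-8; units ≡ 1, 5 (mod 8); ε·ε+αω+βω = 0·0+-12·1+-8·0 ≡ 0  ⇒  (a,b)_2 = +1.
|Ram(-1448655, 2109)| = 2, even; anisotropic at {3, 37}.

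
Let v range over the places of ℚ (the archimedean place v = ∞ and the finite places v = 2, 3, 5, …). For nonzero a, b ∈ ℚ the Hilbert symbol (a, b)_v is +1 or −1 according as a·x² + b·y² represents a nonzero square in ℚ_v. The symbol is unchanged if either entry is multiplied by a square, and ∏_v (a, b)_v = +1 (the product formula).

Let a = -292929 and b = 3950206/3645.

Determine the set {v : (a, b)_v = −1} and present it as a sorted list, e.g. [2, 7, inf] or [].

[2, 3, 7, 13, 31, 37]

(a, b) ≡ (-292929, 116870) mod (ℚ^×)²; places V = {2, 3, 5, 7, 13, 29, 31, 37, ∞}.
(a,b)_2: α=0, β=1; u≡7, v≡3 (mod 8); ε(u)ε(v)=1·1, αω(v)=0·1, βω(u)=1·0; sum ≡ 1  ⇒  -1.
(a,b)_29: α=1, u≡20; β=1, v≡16 (mod 29); (20|29)=+1, (16|29)=+1; sign (−1)^0·+1^1·+1^1 = +1.
(a,b)_13: α=1, u≡9; β=3, v≡6 (mod 13); (9|13)=+1, (6|13)=-1; sign (−1)^0·+1^3·-1^1 = -1.
(a,b)_37: α=1, u≡1; β=0, v≡24 (mod 37); (1|37)=+1, (24|37)=-1; sign (−1)^0·+1^0·-1^1 = -1.
(a,b)_5: α=0, u≡1; β=-1, v≡4 (mod 5); (1|5)=+1, (4|5)=+1; sign (−1)^0·+1^-1·+1^0 = +1.
(a,b)_∞: sgn(-292929)=−, sgn(116870)=+, so +1.
(a,b)_31: α=0, u≡21; β=1, v≡25 (mod 31); (21|31)=-1, (25|31)=+1; sign (−1)^0·-1^1·+1^0 = -1.
(a,b)_3: α=1, u≡1; β=-6, v≡2 (mod 3); (1|3)=+1, (2|3)=-1; sign (−1)^0·+1^-6·-1^1 = -1.
(a,b)_7: α=1, u≡6; β=0, v≡3 (mod 7); (6|7)=-1, (3|7)=-1; sign (−1)^0·-1^0·-1^1 = -1.
|Ram(-292929, 116870)| = 6, even; anisotropic at {2, 3, 7, 13, 31, 37}.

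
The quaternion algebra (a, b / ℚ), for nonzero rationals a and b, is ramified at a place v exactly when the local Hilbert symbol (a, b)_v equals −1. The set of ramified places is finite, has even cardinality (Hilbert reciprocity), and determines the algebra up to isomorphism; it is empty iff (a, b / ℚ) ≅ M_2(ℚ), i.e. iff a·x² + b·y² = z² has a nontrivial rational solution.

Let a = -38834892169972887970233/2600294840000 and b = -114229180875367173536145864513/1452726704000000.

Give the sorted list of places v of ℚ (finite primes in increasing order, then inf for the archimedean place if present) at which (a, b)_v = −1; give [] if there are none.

Mod squares: a ≡ -11803, b ≡ -58176987. Check v ∈ {∞, 2, 3, 5, 7, 11, 13, 17, 19, 23, 29, 31, 37, 53}.
v=23: a=23^2·(≡15), b=23^2·(≡8) mod 23; (15|23)=-1, (8|23)=+1; (−1)^{2·2·11}·(-1)^2·(+1)^2 = +1.
v=13: a=13^-2·(≡9), b=13^-4·(≡6) mod 13; (9|13)=+1, (6|13)=-1; (−1)^{-2·-4·6}·(+1)^-4·(-1)^-2 = +1.
v=37: a=37^1·(≡6), b=37^1·(≡33) mod 37; (6|37)=-1, (33|37)=+1; (−1)^{1·1·18}·(-1)^1·(+1)^1 = -1.
v=31: a=31^2·(≡1), b=31^3·(≡8) mod 31; (1|31)=+1, (8|31)=+1; (−1)^{2·3·15}·(+1)^3·(+1)^2 = +1.
v=2: v_2(a)=-6, v_2(b)=-10; units ≡ 5, 5 (mod 8); ε·ε+αω+βω = 0·0+-6·1+-10·1 ≡ 0  ⇒  (a,b)_2 = +1.
v=∞: -11803 < 0 and -58176987 < 0  ⇒  (a,b)_∞ = -1.
v=5: a=5^-4·(≡3), b=5^-6·(≡2) mod 5; (3|5)=-1, (2|5)=-1; (−1)^{-4·-6·2}·(-1)^-6·(-1)^-4 = +1.
v=3: a=3^4·(≡2), b=3^9·(≡1) mod 3; (2|3)=-1, (1|3)=+1; (−1)^{4·9·1}·(-1)^9·(+1)^4 = -1.
v=17: a=17^-2·(≡5), b=17^-2·(≡7) mod 17; (5|17)=-1, (7|17)=-1; (−1)^{-2·-2·8}·(-1)^-2·(-1)^-2 = +1.
v=53: a=53^2·(≡37), b=53^3·(≡44) mod 53; (37|53)=+1, (44|53)=+1; (−1)^{2·3·26}·(+1)^3·(+1)^2 = +1.
v=29: a=29^1·(≡25), b=29^1·(≡9) mod 29; (25|29)=+1, (9|29)=+1; (−1)^{1·1·14}·(+1)^1·(+1)^1 = +1.
v=11: a=11^-3·(≡3), b=11^-1·(≡3) mod 11; (3|11)=+1, (3|11)=+1; (−1)^{-3·-1·5}·(+1)^-1·(+1)^-3 = -1.
v=19: a=19^4·(≡3), b=19^6·(≡5) mod 19; (3|19)=-1, (5|19)=+1; (−1)^{4·6·9}·(-1)^6·(+1)^4 = +1.
v=7: a=7^4·(≡6), b=7^2·(≡3) mod 7; (6|7)=-1, (3|7)=-1; (−1)^{4·2·3}·(-1)^2·(-1)^4 = +1.
Ram(-11803, -58176987) = {3, 11, 37, ∞}; no ℚ_3-point on the conic.

[3, 11, 37, inf]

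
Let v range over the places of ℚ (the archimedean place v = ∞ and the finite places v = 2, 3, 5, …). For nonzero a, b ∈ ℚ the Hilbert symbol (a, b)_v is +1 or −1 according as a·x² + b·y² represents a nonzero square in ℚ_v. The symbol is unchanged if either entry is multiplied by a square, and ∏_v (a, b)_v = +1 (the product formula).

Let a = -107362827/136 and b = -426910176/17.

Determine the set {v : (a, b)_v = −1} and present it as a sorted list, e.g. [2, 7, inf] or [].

[2, 3, 7, inf]

Mod squares: a ≡ -266662, b ≡ -5599902. Check v ∈ {∞, 2, 3, 7, 11, 13, 17, 23, 31}.
v=11: a=11^1·(≡8), b=11^1·(≡5) mod 11; (8|11)=-1, (5|11)=+1; (−1)^{1·1·5}·(-1)^1·(+1)^1 = +1.
v=17: a=17^-1·(≡14), b=17^-1·(≡12) mod 17; (14|17)=-1, (12|17)=-1; (−1)^{-1·-1·8}·(-1)^-1·(-1)^-1 = +1.
v=31: a=31^1·(≡8), b=31^1·(≡3) mod 31; (8|31)=+1, (3|31)=-1; (−1)^{1·1·15}·(+1)^1·(-1)^1 = +1.
v=3: a=3^4·(≡2), b=3^5·(≡2) mod 3; (2|3)=-1, (2|3)=-1; (−1)^{4·5·1}·(-1)^5·(-1)^4 = -1.
v=7: a=7^0·(≡3), b=7^1·(≡1) mod 7; (3|7)=-1, (1|7)=+1; (−1)^{0·1·3}·(-1)^1·(+1)^0 = -1.
v=23: a=23^1·(≡15), b=23^1·(≡6) mod 23; (15|23)=-1, (6|23)=+1; (−1)^{1·1·11}·(-1)^1·(+1)^1 = +1.
v=∞: -266662 < 0 and -5599902 < 0  ⇒  (a,b)_∞ = -1.
v=2: v_2(a)=-3, v_2(b)=5; units ≡ 5, 1 (mod 8); ε·ε+αω+βω = 0·0+-3·0+5·1 ≡ 1  ⇒  (a,b)_2 = -1.
v=13: a=13^2·(≡11), b=13^0·(≡12) mod 13; (11|13)=-1, (12|13)=+1; (−1)^{2·0·6}·(-1)^0·(+1)^2 = +1.
(-266662, -5599902 / ℚ) ramifies at {2, 3, 7, ∞}: a division algebra.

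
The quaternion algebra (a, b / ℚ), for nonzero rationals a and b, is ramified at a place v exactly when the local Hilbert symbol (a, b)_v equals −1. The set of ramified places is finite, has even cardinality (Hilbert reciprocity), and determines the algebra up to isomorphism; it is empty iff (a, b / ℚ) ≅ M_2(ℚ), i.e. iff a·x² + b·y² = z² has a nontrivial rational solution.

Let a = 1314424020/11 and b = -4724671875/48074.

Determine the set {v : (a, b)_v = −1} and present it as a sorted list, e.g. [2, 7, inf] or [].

(a, b) ≡ (255255, -1326) mod (ℚ^×)²; places V = {2, 3, 5, 7, 11, 13, 17, 43, ∞}.
(a,b)_13: α=1, u≡7; β=-1, v≡2 (mod 13); (7|13)=-1, (2|13)=-1; sign (−1)^0·-1^-1·-1^1 = +1.
(a,b)_7: α=3, u≡1; β=2, v≡2 (mod 7); (1|7)=+1, (2|7)=+1; sign (−1)^0·+1^2·+1^3 = +1.
(a,b)_5: α=1, u≡4; β=6, v≡4 (mod 5); (4|5)=+1, (4|5)=+1; sign (−1)^0·+1^6·+1^1 = +1.
(a,b)_3: α=1, u≡2; β=1, v≡2 (mod 3); (2|3)=-1, (2|3)=-1; sign (−1)^1·-1^1·-1^1 = -1.
(a,b)_2: α=2, β=-1; u≡7, v≡1 (mod 8); ε(u)ε(v)=1·0, αω(v)=2·0, βω(u)=-1·0; sum ≡ 0  ⇒  +1.
(a,b)_43: α=0, u≡37; β=-2, v≡18 (mod 43); (37|43)=-1, (18|43)=-1; sign (−1)^0·-1^-2·-1^0 = +1.
(a,b)_17: α=3, u≡1; β=1, v≡5 (mod 17); (1|17)=+1, (5|17)=-1; sign (−1)^0·+1^1·-1^3 = -1.
(a,b)_∞: sgn(255255)=+, sgn(-1326)=−, so +1.
(a,b)_11: α=-1, u≡8; β=2, v≡3 (mod 11); (8|11)=-1, (3|11)=+1; sign (−1)^0·-1^2·+1^-1 = +1.
(255255, -1326 / ℚ) ramifies at {3, 17}: a division algebra.

[3, 17]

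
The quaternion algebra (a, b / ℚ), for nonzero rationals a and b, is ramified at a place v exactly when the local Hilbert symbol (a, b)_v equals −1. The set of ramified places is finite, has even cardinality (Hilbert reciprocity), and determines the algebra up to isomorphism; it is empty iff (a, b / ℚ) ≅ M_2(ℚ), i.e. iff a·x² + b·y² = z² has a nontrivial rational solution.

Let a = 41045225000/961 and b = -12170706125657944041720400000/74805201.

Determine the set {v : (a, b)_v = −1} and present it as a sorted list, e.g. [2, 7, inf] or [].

[2, 19]

Mod squares: a ≡ 56810, b ≡ -1647490. Check v ∈ {∞, 2, 3, 5, 11, 13, 17, 19, 23, 29, 31}.
v=29: a=29^0·(≡16), b=29^1·(≡5) mod 29; (16|29)=+1, (5|29)=+1; (−1)^{0·1·14}·(+1)^1·(+1)^0 = +1.
v=11: a=11^0·(≡8), b=11^2·(≡7) mod 11; (8|11)=-1, (7|11)=-1; (−1)^{0·2·5}·(-1)^2·(-1)^0 = +1.
v=3: a=3^0·(≡2), b=3^-4·(≡2) mod 3; (2|3)=-1, (2|3)=-1; (−1)^{0·-4·1}·(-1)^-4·(-1)^0 = +1.
v=∞: 56810 > 0 and -1647490 < 0  ⇒  (a,b)_∞ = +1.
v=31: a=31^-2·(≡4), b=31^-4·(≡5) mod 31; (4|31)=+1, (5|31)=+1; (−1)^{-2·-4·15}·(+1)^-4·(+1)^-2 = +1.
v=23: a=23^1·(≡12), b=23^7·(≡20) mod 23; (12|23)=+1, (20|23)=-1; (−1)^{1·7·11}·(+1)^7·(-1)^1 = +1.
v=2: v_2(a)=3, v_2(b)=7; units ≡ 5, 7 (mod 8); ε·ε+αω+βω = 0·1+3·0+7·1 ≡ 1  ⇒  (a,b)_2 = -1.
v=17: a=17^2·(≡9), b=17^0·(≡12) mod 17; (9|17)=+1, (12|17)=-1; (−1)^{2·0·8}·(+1)^0·(-1)^2 = +1.
v=5: a=5^5·(≡2), b=5^5·(≡2) mod 5; (2|5)=-1, (2|5)=-1; (−1)^{5·5·2}·(-1)^5·(-1)^5 = +1.
v=13: a=13^1·(≡2), b=13^5·(≡2) mod 13; (2|13)=-1, (2|13)=-1; (−1)^{1·5·6}·(-1)^5·(-1)^1 = +1.
v=19: a=19^1·(≡9), b=19^3·(≡17) mod 19; (9|19)=+1, (17|19)=+1; (−1)^{1·3·9}·(+1)^3·(+1)^1 = -1.
(56810, -1647490 / ℚ) ramifies at {2, 19}: a division algebra.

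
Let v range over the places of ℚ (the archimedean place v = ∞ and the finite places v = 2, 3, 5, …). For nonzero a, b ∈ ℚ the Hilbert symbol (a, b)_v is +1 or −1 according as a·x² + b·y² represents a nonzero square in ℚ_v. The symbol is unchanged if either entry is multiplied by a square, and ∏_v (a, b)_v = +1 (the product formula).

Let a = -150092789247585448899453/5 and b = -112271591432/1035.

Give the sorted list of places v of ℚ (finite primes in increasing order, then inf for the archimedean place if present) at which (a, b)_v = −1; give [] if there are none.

Mod squares: a ≡ -1050985, b ≡ -397670. Check v ∈ {∞, 2, 3, 5, 7, 11, 13, 17, 19, 23, 37}.
v=23: a=23^1·(≡3), b=23^-1·(≡12) mod 23; (3|23)=+1, (12|23)=+1; (−1)^{1·-1·11}·(+1)^-1·(+1)^1 = -1.
v=19: a=19^3·(≡10), b=19^1·(≡12) mod 19; (10|19)=-1, (12|19)=-1; (−1)^{3·1·9}·(-1)^1·(-1)^3 = -1.
v=11: a=11^0·(≡10), b=11^2·(≡7) mod 11; (10|11)=-1, (7|11)=-1; (−1)^{0·2·5}·(-1)^2·(-1)^0 = +1.
v=5: a=5^-1·(≡2), b=5^-1·(≡4) mod 5; (2|5)=-1, (4|5)=+1; (−1)^{-1·-1·2}·(-1)^-1·(+1)^-1 = -1.
v=∞: -1050985 < 0 and -397670 < 0  ⇒  (a,b)_∞ = -1.
v=17: a=17^2·(≡7), b=17^0·(≡6) mod 17; (7|17)=-1, (6|17)=-1; (−1)^{2·0·8}·(-1)^0·(-1)^2 = +1.
v=13: a=13^3·(≡6), b=13^1·(≡1) mod 13; (6|13)=-1, (1|13)=+1; (−1)^{3·1·6}·(-1)^1·(+1)^3 = -1.
v=37: a=37^5·(≡36), b=37^2·(≡20) mod 37; (36|37)=+1, (20|37)=-1; (−1)^{5·2·18}·(+1)^2·(-1)^5 = -1.
v=2: v_2(a)=0, v_2(b)=3; units ≡ 7, 5 (mod 8); ε·ε+αω+βω = 1·0+0·1+3·0 ≡ 0  ⇒  (a,b)_2 = +1.
v=7: a=7^4·(≡2), b=7^3·(≡2) mod 7; (2|7)=+1, (2|7)=+1; (−1)^{4·3·3}·(+1)^3·(+1)^4 = +1.
v=3: a=3^2·(≡2), b=3^-2·(≡1) mod 3; (2|3)=-1, (1|3)=+1; (−1)^{2·-2·1}·(-1)^-2·(+1)^2 = +1.
Ram(-1050985, -397670) = {5, 13, 19, 23, 37, ∞}; no ℚ_5-point on the conic.

[5, 13, 19, 23, 37, inf]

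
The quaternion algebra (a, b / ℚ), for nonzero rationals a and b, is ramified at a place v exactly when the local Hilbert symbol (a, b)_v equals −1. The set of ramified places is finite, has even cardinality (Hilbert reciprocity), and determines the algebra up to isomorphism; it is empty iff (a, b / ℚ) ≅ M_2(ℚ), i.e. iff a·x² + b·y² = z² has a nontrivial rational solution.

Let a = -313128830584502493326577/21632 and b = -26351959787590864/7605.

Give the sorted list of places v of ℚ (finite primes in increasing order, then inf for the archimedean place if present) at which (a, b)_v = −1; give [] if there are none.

[2, 7, 23, inf]

(a, b) ≡ (-5474, -23345) mod (ℚ^×)²; places V = {2, 3, 5, 7, 13, 17, 23, 29, 31, ∞}.
(a,b)_∞: sgn(-5474)=−, sgn(-23345)=−, so -1.
(a,b)_3: α=6, u≡1; β=-2, v≡1 (mod 3); (1|3)=+1, (1|3)=+1; sign (−1)^0·+1^-2·+1^6 = +1.
(a,b)_5: α=0, u≡4; β=-1, v≡1 (mod 5); (4|5)=+1, (1|5)=+1; sign (−1)^0·+1^-1·+1^0 = +1.
(a,b)_23: α=5, u≡11; β=3, v≡11 (mod 23); (11|23)=-1, (11|23)=-1; sign (−1)^1·-1^3·-1^5 = -1.
(a,b)_31: α=2, u≡6; β=2, v≡13 (mod 31); (6|31)=-1, (13|31)=-1; sign (−1)^0·-1^2·-1^2 = +1.
(a,b)_2: α=-7, β=4; u≡7, v≡7 (mod 8); ε(u)ε(v)=1·1, αω(v)=-7·0, βω(u)=4·0; sum ≡ 1  ⇒  -1.
(a,b)_7: α=5, u≡4; β=5, v≡2 (mod 7); (4|7)=+1, (2|7)=+1; sign (−1)^1·+1^5·+1^5 = -1.
(a,b)_17: α=3, u≡9; β=2, v≡13 (mod 17); (9|17)=+1, (13|17)=+1; sign (−1)^0·+1^2·+1^3 = +1.
(a,b)_29: α=2, u≡4; β=1, v≡4 (mod 29); (4|29)=+1, (4|29)=+1; sign (−1)^0·+1^1·+1^2 = +1.
(a,b)_13: α=-2, u≡3; β=-2, v≡9 (mod 13); (3|13)=+1, (9|13)=+1; sign (−1)^0·+1^-2·+1^-2 = +1.
(-5474, -23345 / ℚ) ramifies at {2, 7, 23, ∞}: a division algebra.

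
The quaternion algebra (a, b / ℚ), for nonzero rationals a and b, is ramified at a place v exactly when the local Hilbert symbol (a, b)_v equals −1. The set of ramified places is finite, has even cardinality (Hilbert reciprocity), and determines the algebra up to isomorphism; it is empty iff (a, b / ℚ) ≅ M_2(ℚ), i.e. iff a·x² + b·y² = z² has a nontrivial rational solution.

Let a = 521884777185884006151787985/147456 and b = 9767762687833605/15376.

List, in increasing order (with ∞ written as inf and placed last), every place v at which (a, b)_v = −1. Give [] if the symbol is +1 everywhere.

Mod squares: a ≡ 185, b ≡ 33005. Check v ∈ {∞, 2, 3, 5, 7, 13, 17, 23, 29, 31, 37, 41}.
v=31: a=31^0·(≡22), b=31^-2·(≡22) mod 31; (22|31)=-1, (22|31)=-1; (−1)^{0·-2·15}·(-1)^-2·(-1)^0 = +1.
v=13: a=13^2·(≡4), b=13^4·(≡8) mod 13; (4|13)=+1, (8|13)=-1; (−1)^{2·4·6}·(+1)^4·(-1)^2 = +1.
v=2: v_2(a)=-14, v_2(b)=-4; units ≡ 1, 5 (mod 8); ε·ε+αω+βω = 0·0+-14·1+-4·0 ≡ 0  ⇒  (a,b)_2 = +1.
v=29: a=29^4·(≡2), b=29^2·(≡8) mod 29; (2|29)=-1, (8|29)=-1; (−1)^{4·2·14}·(-1)^2·(-1)^4 = +1.
v=37: a=37^5·(≡22), b=37^2·(≡34) mod 37; (22|37)=-1, (34|37)=+1; (−1)^{5·2·18}·(-1)^2·(+1)^5 = +1.
v=5: a=5^1·(≡2), b=5^1·(≡1) mod 5; (2|5)=-1, (1|5)=+1; (−1)^{1·1·2}·(-1)^1·(+1)^1 = -1.
v=41: a=41^2·(≡21), b=41^1·(≡19) mod 41; (21|41)=+1, (19|41)=-1; (−1)^{2·1·20}·(+1)^1·(-1)^2 = +1.
v=23: a=23^2·(≡2), b=23^1·(≡2) mod 23; (2|23)=+1, (2|23)=+1; (−1)^{2·1·11}·(+1)^1·(+1)^2 = +1.
v=17: a=17^2·(≡8), b=17^0·(≡2) mod 17; (8|17)=+1, (2|17)=+1; (−1)^{2·0·8}·(+1)^0·(+1)^2 = +1.
v=3: a=3^-2·(≡2), b=3^2·(≡2) mod 3; (2|3)=-1, (2|3)=-1; (−1)^{-2·2·1}·(-1)^2·(-1)^-2 = +1.
v=7: a=7^2·(≡6), b=7^1·(≡1) mod 7; (6|7)=-1, (1|7)=+1; (−1)^{2·1·3}·(-1)^1·(+1)^2 = -1.
v=∞: 185 > 0 and 33005 > 0  ⇒  (a,b)_∞ = +1.
|Ram(185, 33005)| = 2, even; anisotropic at {5, 7}.

[5, 7]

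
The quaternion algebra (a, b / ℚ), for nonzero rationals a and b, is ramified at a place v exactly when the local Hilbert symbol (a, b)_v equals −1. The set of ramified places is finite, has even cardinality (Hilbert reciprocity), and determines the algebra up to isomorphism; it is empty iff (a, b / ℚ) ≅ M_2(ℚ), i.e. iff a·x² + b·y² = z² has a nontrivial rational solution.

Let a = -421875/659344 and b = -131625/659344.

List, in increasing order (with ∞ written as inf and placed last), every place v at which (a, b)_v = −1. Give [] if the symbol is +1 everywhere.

[5, inf]

Mod squares: a ≡ -3, b ≡ -65. Check v ∈ {∞, 2, 3, 5, 7, 13, 29}.
v=∞: -3 < 0 and -65 < 0  ⇒  (a,b)_∞ = -1.
v=29: a=29^-2·(≡17), b=29^-2·(≡6) mod 29; (17|29)=-1, (6|29)=+1; (−1)^{-2·-2·14}·(-1)^-2·(+1)^-2 = +1.
v=3: a=3^3·(≡2), b=3^4·(≡1) mod 3; (2|3)=-1, (1|3)=+1; (−1)^{3·4·1}·(-1)^4·(+1)^3 = +1.
v=7: a=7^-2·(≡4), b=7^-2·(≡5) mod 7; (4|7)=+1, (5|7)=-1; (−1)^{-2·-2·3}·(+1)^-2·(-1)^-2 = +1.
v=5: a=5^6·(≡2), b=5^3·(≡3) mod 5; (2|5)=-1, (3|5)=-1; (−1)^{6·3·2}·(-1)^3·(-1)^6 = -1.
v=13: a=13^0·(≡4), b=13^1·(≡8) mod 13; (4|13)=+1, (8|13)=-1; (−1)^{0·1·6}·(+1)^1·(-1)^0 = +1.
v=2: v_2(a)=-4, v_2(b)=-4; units ≡ 5, 7 (mod 8); ε·ε+αω+βω = 0·1+-4·0+-4·1 ≡ 0  ⇒  (a,b)_2 = +1.
(-3, -65 / ℚ) ramifies at {5, ∞}: a division algebra.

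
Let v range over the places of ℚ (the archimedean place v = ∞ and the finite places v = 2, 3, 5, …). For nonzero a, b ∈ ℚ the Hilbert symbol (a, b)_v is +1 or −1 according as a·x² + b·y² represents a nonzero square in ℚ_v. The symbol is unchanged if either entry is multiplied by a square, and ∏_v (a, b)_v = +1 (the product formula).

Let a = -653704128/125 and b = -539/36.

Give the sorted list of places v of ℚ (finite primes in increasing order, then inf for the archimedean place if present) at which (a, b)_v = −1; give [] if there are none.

[7, 11, 17, inf]

Mod squares: a ≡ -19635, b ≡ -11. Check v ∈ {∞, 2, 3, 5, 7, 11, 17}.
v=11: a=11^1·(≡7), b=11^1·(≡2) mod 11; (7|11)=-1, (2|11)=-1; (−1)^{1·1·5}·(-1)^1·(-1)^1 = -1.
v=5: a=5^-3·(≡2), b=5^0·(≡1) mod 5; (2|5)=-1, (1|5)=+1; (−1)^{-3·0·2}·(-1)^0·(+1)^-3 = +1.
v=17: a=17^3·(≡9), b=17^0·(≡11) mod 17; (9|17)=+1, (11|17)=-1; (−1)^{3·0·8}·(+1)^0·(-1)^3 = -1.
v=∞: -19635 < 0 and -11 < 0  ⇒  (a,b)_∞ = -1.
v=2: v_2(a)=6, v_2(b)=-2; units ≡ 5, 5 (mod 8); ε·ε+αω+βω = 0·0+6·1+-2·1 ≡ 0  ⇒  (a,b)_2 = +1.
v=3: a=3^3·(≡1), b=3^-2·(≡1) mod 3; (1|3)=+1, (1|3)=+1; (−1)^{3·-2·1}·(+1)^-2·(+1)^3 = +1.
v=7: a=7^1·(≡4), b=7^2·(≡3) mod 7; (4|7)=+1, (3|7)=-1; (−1)^{1·2·3}·(+1)^2·(-1)^1 = -1.
|Ram(-19635, -11)| = 4, even; anisotropic at {7, 11, 17, ∞}.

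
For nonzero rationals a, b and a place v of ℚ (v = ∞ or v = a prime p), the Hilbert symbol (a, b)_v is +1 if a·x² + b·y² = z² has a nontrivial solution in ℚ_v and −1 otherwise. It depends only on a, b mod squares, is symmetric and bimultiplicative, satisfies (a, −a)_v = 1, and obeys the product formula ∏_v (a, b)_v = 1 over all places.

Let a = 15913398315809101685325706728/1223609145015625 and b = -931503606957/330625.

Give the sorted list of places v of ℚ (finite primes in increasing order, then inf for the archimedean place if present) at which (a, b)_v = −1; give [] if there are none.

[2, 37]

(a, b) ≡ (1258, -20757) mod (ℚ^×)²; places V = {2, 3, 5, 7, 11, 17, 23, 29, 37, ∞}.
(a,b)_11: α=4, u≡9; β=3, v≡4 (mod 11); (9|11)=+1, (4|11)=+1; sign (−1)^0·+1^3·+1^4 = +1.
(a,b)_∞: sgn(1258)=+, sgn(-20757)=−, so +1.
(a,b)_2: α=3, β=0; u≡5, v≡3 (mod 8); ε(u)ε(v)=0·1, αω(v)=3·1, βω(u)=0·1; sum ≡ 1  ⇒  -1.
(a,b)_7: α=6, u≡5; β=2, v≡6 (mod 7); (5|7)=-1, (6|7)=-1; sign (−1)^0·-1^2·-1^6 = +1.
(a,b)_3: α=8, u≡1; β=3, v≡2 (mod 3); (1|3)=+1, (2|3)=-1; sign (−1)^0·+1^3·-1^8 = +1.
(a,b)_37: α=3, u≡25; β=1, v≡14 (mod 37); (25|37)=+1, (14|37)=-1; sign (−1)^0·+1^1·-1^3 = -1.
(a,b)_17: α=3, u≡3; β=1, v≡6 (mod 17); (3|17)=-1, (6|17)=-1; sign (−1)^0·-1^1·-1^3 = +1.
(a,b)_23: α=-8, u≡3; β=-2, v≡16 (mod 23); (3|23)=+1, (16|23)=+1; sign (−1)^0·+1^-2·+1^-8 = +1.
(a,b)_29: α=4, u≡10; β=2, v≡20 (mod 29); (10|29)=-1, (20|29)=+1; sign (−1)^0·-1^2·+1^4 = +1.
(a,b)_5: α=-6, u≡3; β=-4, v≡2 (mod 5); (3|5)=-1, (2|5)=-1; sign (−1)^0·-1^-4·-1^-6 = +1.
|Ram(1258, -20757)| = 2, even; anisotropic at {2, 37}.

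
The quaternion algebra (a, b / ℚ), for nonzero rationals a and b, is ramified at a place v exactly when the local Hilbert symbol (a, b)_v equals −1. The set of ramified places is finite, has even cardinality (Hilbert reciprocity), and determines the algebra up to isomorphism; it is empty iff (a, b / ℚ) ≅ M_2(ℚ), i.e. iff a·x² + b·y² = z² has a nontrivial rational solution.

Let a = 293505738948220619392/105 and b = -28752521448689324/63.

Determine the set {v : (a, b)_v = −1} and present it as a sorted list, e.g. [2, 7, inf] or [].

[2, 5, 13, 31]

(a, b) ≡ (458948490, -47957) mod (ℚ^×)²; places V = {2, 3, 5, 7, 11, 13, 17, 19, 29, 31, ∞}.
(a,b)_11: α=3, u≡10; β=2, v≡5 (mod 11); (10|11)=-1, (5|11)=+1; sign (−1)^0·-1^2·+1^3 = +1.
(a,b)_5: α=-1, u≡2; β=0, v≡2 (mod 5); (2|5)=-1, (2|5)=-1; sign (−1)^0·-1^0·-1^-1 = -1.
(a,b)_∞: sgn(458948490)=+, sgn(-47957)=−, so +1.
(a,b)_7: α=-1, u≡5; β=-1, v≡4 (mod 7); (5|7)=-1, (4|7)=+1; sign (−1)^1·-1^-1·+1^-1 = +1.
(a,b)_29: α=3, u≡3; β=2, v≡6 (mod 29); (3|29)=-1, (6|29)=+1; sign (−1)^0·-1^2·+1^3 = +1.
(a,b)_13: α=5, u≡2; β=5, v≡9 (mod 13); (2|13)=-1, (9|13)=+1; sign (−1)^0·-1^5·+1^5 = -1.
(a,b)_19: α=2, u≡2; β=2, v≡12 (mod 19); (2|19)=-1, (12|19)=-1; sign (−1)^0·-1^2·-1^2 = +1.
(a,b)_17: α=1, u≡15; β=1, v≡16 (mod 17); (15|17)=+1, (16|17)=+1; sign (−1)^0·+1^1·+1^1 = +1.
(a,b)_31: α=1, u≡30; β=1, v≡22 (mod 31); (30|31)=-1, (22|31)=-1; sign (−1)^1·-1^1·-1^1 = -1.
(a,b)_2: α=7, β=2; u≡5, v≡3 (mod 8); ε(u)ε(v)=0·1, αω(v)=7·1, βω(u)=2·1; sum ≡ 1  ⇒  -1.
(a,b)_3: α=-1, u≡2; β=-2, v≡1 (mod 3); (2|3)=-1, (1|3)=+1; sign (−1)^0·-1^-2·+1^-1 = +1.
Ram(458948490, -47957) = {2, 5, 13, 31}; no ℚ_2-point on the conic.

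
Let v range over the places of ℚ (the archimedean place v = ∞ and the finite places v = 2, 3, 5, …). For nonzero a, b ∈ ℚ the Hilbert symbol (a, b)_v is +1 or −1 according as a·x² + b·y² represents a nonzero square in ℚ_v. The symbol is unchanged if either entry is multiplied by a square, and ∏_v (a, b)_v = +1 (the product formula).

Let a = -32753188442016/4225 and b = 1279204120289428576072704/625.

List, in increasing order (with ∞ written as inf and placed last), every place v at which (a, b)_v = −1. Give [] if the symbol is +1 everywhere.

[2, 7, 19, 23]

(a, b) ≡ (-158746, 2261) mod (ℚ^×)²; places V = {2, 3, 5, 7, 13, 17, 19, 23, 29, ∞}.
(a,b)_2: α=5, β=10; u≡3, v≡5 (mod 8); ε(u)ε(v)=1·0, αω(v)=5·1, βω(u)=10·1; sum ≡ 1  ⇒  -1.
(a,b)_3: α=6, u≡2; β=4, v≡2 (mod 3); (2|3)=-1, (2|3)=-1; sign (−1)^0·-1^4·-1^6 = +1.
(a,b)_13: α=-2, u≡3; β=0, v≡4 (mod 13); (3|13)=+1, (4|13)=+1; sign (−1)^0·+1^0·+1^-2 = +1.
(a,b)_5: α=-2, u≡1; β=-4, v≡4 (mod 5); (1|5)=+1, (4|5)=+1; sign (−1)^0·+1^-4·+1^-2 = +1.
(a,b)_29: α=1, u≡24; β=2, v≡23 (mod 29); (24|29)=+1, (23|29)=+1; sign (−1)^0·+1^2·+1^1 = +1.
(a,b)_∞: sgn(-158746)=−, sgn(2261)=+, so +1.
(a,b)_7: α=3, u≡4; β=7, v≡4 (mod 7); (4|7)=+1, (4|7)=+1; sign (−1)^1·+1^7·+1^3 = -1.
(a,b)_19: α=2, u≡14; β=5, v≡5 (mod 19); (14|19)=-1, (5|19)=+1; sign (−1)^0·-1^5·+1^2 = -1.
(a,b)_17: α=1, u≡7; β=1, v≡11 (mod 17); (7|17)=-1, (11|17)=-1; sign (−1)^0·-1^1·-1^1 = +1.
(a,b)_23: α=1, u≡5; β=2, v≡5 (mod 23); (5|23)=-1, (5|23)=-1; sign (−1)^0·-1^2·-1^1 = -1.
Ram(-158746, 2261) = {2, 7, 19, 23}; no ℚ_2-point on the conic.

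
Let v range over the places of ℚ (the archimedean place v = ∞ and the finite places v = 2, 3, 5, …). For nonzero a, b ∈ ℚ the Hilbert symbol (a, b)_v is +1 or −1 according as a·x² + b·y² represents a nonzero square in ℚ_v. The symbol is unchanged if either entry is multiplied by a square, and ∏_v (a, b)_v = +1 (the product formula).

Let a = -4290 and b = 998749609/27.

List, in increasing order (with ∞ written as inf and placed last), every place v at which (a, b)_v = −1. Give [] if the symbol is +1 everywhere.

[3, 5]

Mod squares: a ≡ -4290, b ≡ 3. Check v ∈ {∞, 2, 3, 5, 11, 13, 17}.
v=13: a=13^1·(≡8), b=13^4·(≡12) mod 13; (8|13)=-1, (12|13)=+1; (−1)^{1·4·6}·(-1)^4·(+1)^1 = +1.
v=17: a=17^0·(≡11), b=17^2·(≡7) mod 17; (11|17)=-1, (7|17)=-1; (−1)^{0·2·8}·(-1)^2·(-1)^0 = +1.
v=11: a=11^1·(≡6), b=11^2·(≡3) mod 11; (6|11)=-1, (3|11)=+1; (−1)^{1·2·5}·(-1)^2·(+1)^1 = +1.
v=5: a=5^1·(≡2), b=5^0·(≡2) mod 5; (2|5)=-1, (2|5)=-1; (−1)^{1·0·2}·(-1)^0·(-1)^1 = -1.
v=∞: -4290 < 0 and 3 > 0  ⇒  (a,b)_∞ = +1.
v=3: a=3^1·(≡1), b=3^-3·(≡1) mod 3; (1|3)=+1, (1|3)=+1; (−1)^{1·-3·1}·(+1)^-3·(+1)^1 = -1.
v=2: v_2(a)=1, v_2(b)=0; units ≡ 7, 3 (mod 8); ε·ε+αω+βω = 1·1+1·1+0·0 ≡ 0  ⇒  (a,b)_2 = +1.
Ram(-4290, 3) = {3, 5}; no ℚ_3-point on the conic.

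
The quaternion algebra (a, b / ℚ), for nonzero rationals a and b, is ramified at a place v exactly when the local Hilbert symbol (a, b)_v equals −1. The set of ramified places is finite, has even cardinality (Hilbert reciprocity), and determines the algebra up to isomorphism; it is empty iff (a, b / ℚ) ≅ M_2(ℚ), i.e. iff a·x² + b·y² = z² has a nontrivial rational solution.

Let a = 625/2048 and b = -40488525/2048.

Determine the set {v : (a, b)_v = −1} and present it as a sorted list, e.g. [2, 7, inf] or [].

[2, 3, 11, 19]

(a, b) ≡ (2, -359898) mod (ℚ^×)²; places V = {2, 3, 5, 7, 11, 19, 41, ∞}.
(a,b)_3: α=0, u≡2; β=3, v≡1 (mod 3); (2|3)=-1, (1|3)=+1; sign (−1)^0·-1^3·+1^0 = -1.
(a,b)_41: α=0, u≡36; β=1, v≡20 (mod 41); (36|41)=+1, (20|41)=+1; sign (−1)^0·+1^1·+1^0 = +1.
(a,b)_19: α=0, u≡10; β=1, v≡17 (mod 19); (10|19)=-1, (17|19)=+1; sign (−1)^0·-1^1·+1^0 = -1.
(a,b)_2: α=-11, β=-11; u≡1, v≡3 (mod 8); ε(u)ε(v)=0·1, αω(v)=-11·1, βω(u)=-11·0; sum ≡ 1  ⇒  -1.
(a,b)_11: α=0, u≡10; β=1, v≡6 (mod 11); (10|11)=-1, (6|11)=-1; sign (−1)^0·-1^1·-1^0 = -1.
(a,b)_∞: sgn(2)=+, sgn(-359898)=−, so +1.
(a,b)_5: α=4, u≡2; β=2, v≡3 (mod 5); (2|5)=-1, (3|5)=-1; sign (−1)^0·-1^2·-1^4 = +1.
(a,b)_7: α=0, u≡4; β=1, v≡1 (mod 7); (4|7)=+1, (1|7)=+1; sign (−1)^0·+1^1·+1^0 = +1.
(2, -359898 / ℚ) ramifies at {2, 3, 11, 19}: a division algebra.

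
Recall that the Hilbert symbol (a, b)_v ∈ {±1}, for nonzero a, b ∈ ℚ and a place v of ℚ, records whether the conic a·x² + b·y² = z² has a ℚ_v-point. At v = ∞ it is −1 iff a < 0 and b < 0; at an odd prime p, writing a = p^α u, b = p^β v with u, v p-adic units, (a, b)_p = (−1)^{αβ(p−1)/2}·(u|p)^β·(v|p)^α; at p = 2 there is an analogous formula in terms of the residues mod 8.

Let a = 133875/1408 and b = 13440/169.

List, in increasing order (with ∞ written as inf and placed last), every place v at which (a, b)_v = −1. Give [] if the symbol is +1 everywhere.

[7, 17]

(a, b) ≡ (13090, 210) mod (ℚ^×)²; places V = {2, 3, 5, 7, 11, 13, 17, ∞}.
(a,b)_11: α=-1, u≡7; β=0, v≡5 (mod 11); (7|11)=-1, (5|11)=+1; sign (−1)^0·-1^0·+1^-1 = +1.
(a,b)_17: α=1, u≡10; β=0, v≡7 (mod 17); (10|17)=-1, (7|17)=-1; sign (−1)^0·-1^0·-1^1 = -1.
(a,b)_13: α=0, u≡10; β=-2, v≡11 (mod 13); (10|13)=+1, (11|13)=-1; sign (−1)^0·+1^-2·-1^0 = +1.
(a,b)_5: α=3, u≡2; β=1, v≡2 (mod 5); (2|5)=-1, (2|5)=-1; sign (−1)^0·-1^1·-1^3 = +1.
(a,b)_3: α=2, u≡1; β=1, v≡1 (mod 3); (1|3)=+1, (1|3)=+1; sign (−1)^0·+1^1·+1^2 = +1.
(a,b)_7: α=1, u≡1; β=1, v≡2 (mod 7); (1|7)=+1, (2|7)=+1; sign (−1)^1·+1^1·+1^1 = -1.
(a,b)_2: α=-7, β=7; u≡1, v≡1 (mod 8); ε(u)ε(v)=0·0, αω(v)=-7·0, βω(u)=7·0; sum ≡ 0  ⇒  +1.
(a,b)_∞: sgn(13090)=+, sgn(210)=+, so +1.
Ram(13090, 210) = {7, 17}; no ℚ_7-point on the conic.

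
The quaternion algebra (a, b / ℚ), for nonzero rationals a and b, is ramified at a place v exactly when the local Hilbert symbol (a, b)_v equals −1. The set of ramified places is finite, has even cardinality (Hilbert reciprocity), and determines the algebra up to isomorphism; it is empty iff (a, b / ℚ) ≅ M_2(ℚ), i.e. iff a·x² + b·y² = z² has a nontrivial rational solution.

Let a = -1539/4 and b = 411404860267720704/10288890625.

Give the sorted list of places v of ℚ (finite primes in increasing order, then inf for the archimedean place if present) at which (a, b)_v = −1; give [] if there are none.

Mod squares: a ≡ -19, b ≡ 3116399. Check v ∈ {∞, 2, 3, 5, 7, 11, 13, 19, 31, 37}.
v=37: a=37^0·(≡13), b=37^-3·(≡15) mod 37; (13|37)=-1, (15|37)=-1; (−1)^{0·-3·18}·(-1)^-3·(-1)^0 = -1.
v=∞: -19 < 0 and 3116399 > 0  ⇒  (a,b)_∞ = +1.
v=3: a=3^4·(≡2), b=3^2·(≡2) mod 3; (2|3)=-1, (2|3)=-1; (−1)^{4·2·1}·(-1)^2·(-1)^4 = +1.
v=5: a=5^0·(≡4), b=5^-6·(≡1) mod 5; (4|5)=+1, (1|5)=+1; (−1)^{0·-6·2}·(+1)^-6·(+1)^0 = +1.
v=2: v_2(a)=-2, v_2(b)=12; units ≡ 5, 7 (mod 8); ε·ε+αω+βω = 0·1+-2·0+12·1 ≡ 0  ⇒  (a,b)_2 = +1.
v=31: a=31^0·(≡26), b=31^1·(≡13) mod 31; (26|31)=-1, (13|31)=-1; (−1)^{0·1·15}·(-1)^1·(-1)^0 = -1.
v=11: a=11^0·(≡3), b=11^5·(≡3) mod 11; (3|11)=+1, (3|11)=+1; (−1)^{0·5·5}·(+1)^5·(+1)^0 = +1.
v=13: a=13^0·(≡2), b=13^-1·(≡1) mod 13; (2|13)=-1, (1|13)=+1; (−1)^{0·-1·6}·(-1)^-1·(+1)^0 = -1.
v=7: a=7^0·(≡2), b=7^6·(≡3) mod 7; (2|7)=+1, (3|7)=-1; (−1)^{0·6·3}·(+1)^6·(-1)^0 = +1.
v=19: a=19^1·(≡13), b=19^1·(≡8) mod 19; (13|19)=-1, (8|19)=-1; (−1)^{1·1·9}·(-1)^1·(-1)^1 = -1.
|Ram(-19, 3116399)| = 4, even; anisotropic at {13, 19, 31, 37}.

[13, 19, 31, 37]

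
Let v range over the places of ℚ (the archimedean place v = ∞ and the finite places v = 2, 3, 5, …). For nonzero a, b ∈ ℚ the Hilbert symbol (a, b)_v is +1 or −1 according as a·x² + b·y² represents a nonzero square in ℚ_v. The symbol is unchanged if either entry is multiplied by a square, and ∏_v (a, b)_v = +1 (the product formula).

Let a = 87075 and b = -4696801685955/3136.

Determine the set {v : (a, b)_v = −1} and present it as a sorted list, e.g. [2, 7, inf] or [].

(a, b) ≡ (43, -282242755) mod (ℚ^×)²; places V = {2, 3, 5, 7, 17, 31, 43, 47, 53, ∞}.
(a,b)_∞: sgn(43)=+, sgn(-282242755)=−, so +1.
(a,b)_7: α=0, u≡2; β=-2, v≡6 (mod 7); (2|7)=+1, (6|7)=-1; sign (−1)^0·+1^-2·-1^0 = +1.
(a,b)_53: α=0, u≡49; β=1, v≡6 (mod 53); (49|53)=+1, (6|53)=+1; sign (−1)^0·+1^1·+1^0 = +1.
(a,b)_5: α=2, u≡3; β=1, v≡4 (mod 5); (3|5)=-1, (4|5)=+1; sign (−1)^0·-1^1·+1^2 = -1.
(a,b)_43: α=1, u≡4; β=3, v≡21 (mod 43); (4|43)=+1, (21|43)=+1; sign (−1)^1·+1^3·+1^1 = -1.
(a,b)_17: α=0, u≡1; β=1, v≡15 (mod 17); (1|17)=+1, (15|17)=+1; sign (−1)^0·+1^1·+1^0 = +1.
(a,b)_47: α=0, u≡31; β=1, v≡34 (mod 47); (31|47)=-1, (34|47)=+1; sign (−1)^0·-1^1·+1^0 = -1.
(a,b)_3: α=4, u≡1; β=2, v≡2 (mod 3); (1|3)=+1, (2|3)=-1; sign (−1)^0·+1^2·-1^4 = +1.
(a,b)_2: α=0, β=-6; u≡3, v≡5 (mod 8); ε(u)ε(v)=1·0, αω(v)=0·1, βω(u)=-6·1; sum ≡ 0  ⇒  +1.
(a,b)_31: α=0, u≡27; β=1, v≡10 (mod 31); (27|31)=-1, (10|31)=+1; sign (−1)^0·-1^1·+1^0 = -1.
Ram(43, -282242755) = {5, 31, 43, 47}; no ℚ_5-point on the conic.

[5, 31, 43, 47]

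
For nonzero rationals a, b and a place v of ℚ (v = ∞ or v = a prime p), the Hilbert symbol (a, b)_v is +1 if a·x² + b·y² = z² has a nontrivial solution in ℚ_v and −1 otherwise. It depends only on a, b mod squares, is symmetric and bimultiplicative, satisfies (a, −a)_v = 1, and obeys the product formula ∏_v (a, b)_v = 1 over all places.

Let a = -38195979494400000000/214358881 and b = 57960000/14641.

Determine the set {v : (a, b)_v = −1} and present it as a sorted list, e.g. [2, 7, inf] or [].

(a, b) ≡ (-4641, 161) mod (ℚ^×)²; places V = {2, 3, 5, 7, 11, 13, 17, 23, ∞}.
(a,b)_7: α=3, u≡2; β=1, v≡2 (mod 7); (2|7)=+1, (2|7)=+1; sign (−1)^1·+1^1·+1^3 = -1.
(a,b)_2: α=16, β=6; u≡7, v≡1 (mod 8); ε(u)ε(v)=1·0, αω(v)=16·0, βω(u)=6·0; sum ≡ 0  ⇒  +1.
(a,b)_11: α=-8, u≡9; β=-4, v≡10 (mod 11); (9|11)=+1, (10|11)=-1; sign (−1)^0·+1^-4·-1^-8 = +1.
(a,b)_13: α=1, u≡2; β=0, v≡11 (mod 13); (2|13)=-1, (11|13)=-1; sign (−1)^0·-1^0·-1^1 = -1.
(a,b)_23: α=0, u≡10; β=1, v≡11 (mod 23); (10|23)=-1, (11|23)=-1; sign (−1)^0·-1^1·-1^0 = -1.
(a,b)_∞: sgn(-4641)=−, sgn(161)=+, so +1.
(a,b)_17: α=1, u≡15; β=0, v≡16 (mod 17); (15|17)=+1, (16|17)=+1; sign (−1)^0·+1^0·+1^1 = +1.
(a,b)_3: α=9, u≡1; β=2, v≡2 (mod 3); (1|3)=+1, (2|3)=-1; sign (−1)^0·+1^2·-1^9 = -1.
(a,b)_5: α=8, u≡1; β=4, v≡1 (mod 5); (1|5)=+1, (1|5)=+1; sign (−1)^0·+1^4·+1^8 = +1.
|Ram(-4641, 161)| = 4, even; anisotropic at {3, 7, 13, 23}.

[3, 7, 13, 23]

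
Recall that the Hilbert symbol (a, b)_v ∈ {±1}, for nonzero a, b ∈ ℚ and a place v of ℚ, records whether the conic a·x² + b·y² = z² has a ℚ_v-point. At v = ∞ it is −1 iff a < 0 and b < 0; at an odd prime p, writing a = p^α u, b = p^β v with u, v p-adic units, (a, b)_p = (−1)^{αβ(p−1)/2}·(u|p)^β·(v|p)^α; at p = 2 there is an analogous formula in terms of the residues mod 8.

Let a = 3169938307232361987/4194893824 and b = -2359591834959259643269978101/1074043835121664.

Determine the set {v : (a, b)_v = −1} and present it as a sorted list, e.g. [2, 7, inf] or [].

[2, 19]

(a, b) ≡ (3, -2109) mod (ℚ^×)²; places V = {2, 3, 7, 11, 19, 23, 29, 37, ∞}.
(a,b)_23: α=-2, u≡9; β=-4, v≡20 (mod 23); (9|23)=+1, (20|23)=-1; sign (−1)^0·+1^-4·-1^-2 = +1.
(a,b)_29: α=2, u≡11; β=2, v≡14 (mod 29); (11|29)=-1, (14|29)=-1; sign (−1)^0·-1^2·-1^2 = +1.
(a,b)_37: α=2, u≡34; β=3, v≡14 (mod 37); (34|37)=+1, (14|37)=-1; sign (−1)^0·+1^3·-1^2 = +1.
(a,b)_19: α=2, u≡10; β=3, v≡3 (mod 19); (10|19)=-1, (3|19)=-1; sign (−1)^0·-1^3·-1^2 = -1.
(a,b)_11: α=-2, u≡4; β=-4, v≡3 (mod 11); (4|11)=+1, (3|11)=+1; sign (−1)^0·+1^-4·+1^-2 = +1.
(a,b)_2: α=-16, β=-18; u≡3, v≡3 (mod 8); ε(u)ε(v)=1·1, αω(v)=-16·1, βω(u)=-18·1; sum ≡ 1  ⇒  -1.
(a,b)_∞: sgn(3)=+, sgn(-2109)=−, so +1.
(a,b)_7: α=10, u≡6; β=16, v≡5 (mod 7); (6|7)=-1, (5|7)=-1; sign (−1)^0·-1^16·-1^10 = +1.
(a,b)_3: α=3, u≡1; β=5, v≡2 (mod 3); (1|3)=+1, (2|3)=-1; sign (−1)^1·+1^5·-1^3 = +1.
(3, -2109 / ℚ) ramifies at {2, 19}: a division algebra.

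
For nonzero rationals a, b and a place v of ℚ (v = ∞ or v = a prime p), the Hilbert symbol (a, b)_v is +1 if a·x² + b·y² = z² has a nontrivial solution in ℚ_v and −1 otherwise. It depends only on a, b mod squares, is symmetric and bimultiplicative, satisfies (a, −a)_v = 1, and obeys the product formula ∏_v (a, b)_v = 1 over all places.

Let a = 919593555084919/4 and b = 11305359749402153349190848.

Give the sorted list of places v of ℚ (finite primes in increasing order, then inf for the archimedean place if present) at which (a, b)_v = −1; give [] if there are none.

Mod squares: a ≡ 2431, b ≡ 1062347. Check v ∈ {∞, 2, 3, 11, 13, 17, 19, 23}.
v=∞: 2431 > 0 and 1062347 > 0  ⇒  (a,b)_∞ = +1.
v=2: v_2(a)=-2, v_2(b)=6; units ≡ 7, 3 (mod 8); ε·ε+αω+βω = 1·1+-2·1+6·0 ≡ 1  ⇒  (a,b)_2 = -1.
v=17: a=17^3·(≡3), b=17^5·(≡16) mod 17; (3|17)=-1, (16|17)=+1; (−1)^{3·5·8}·(-1)^5·(+1)^3 = -1.
v=19: a=19^0·(≡10), b=19^1·(≡15) mod 19; (10|19)=-1, (15|19)=-1; (−1)^{0·1·9}·(-1)^1·(-1)^0 = -1.
v=11: a=11^5·(≡3), b=11^5·(≡10) mod 11; (3|11)=+1, (10|11)=-1; (−1)^{5·5·5}·(+1)^5·(-1)^5 = +1.
v=23: a=23^2·(≡3), b=23^3·(≡22) mod 23; (3|23)=+1, (22|23)=-1; (−1)^{2·3·11}·(+1)^3·(-1)^2 = +1.
v=13: a=13^3·(≡7), b=13^5·(≡10) mod 13; (7|13)=-1, (10|13)=+1; (−1)^{3·5·6}·(-1)^5·(+1)^3 = -1.
v=3: a=3^0·(≡1), b=3^2·(≡2) mod 3; (1|3)=+1, (2|3)=-1; (−1)^{0·2·1}·(+1)^2·(-1)^0 = +1.
|Ram(2431, 1062347)| = 4, even; anisotropic at {2, 13, 17, 19}.

[2, 13, 17, 19]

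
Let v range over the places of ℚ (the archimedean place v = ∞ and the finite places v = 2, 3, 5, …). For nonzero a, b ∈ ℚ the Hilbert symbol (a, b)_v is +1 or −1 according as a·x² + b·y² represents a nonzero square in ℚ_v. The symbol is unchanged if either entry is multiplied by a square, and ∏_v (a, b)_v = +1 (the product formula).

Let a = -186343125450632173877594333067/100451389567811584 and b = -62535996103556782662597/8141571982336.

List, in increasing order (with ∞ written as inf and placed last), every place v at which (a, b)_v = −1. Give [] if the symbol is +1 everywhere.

Mod squares: a ≡ -36363, b ≡ -493. Check v ∈ {∞, 2, 3, 7, 13, 17, 19, 23, 29, 31, 43}.
v=∞: -36363 < 0 and -493 < 0  ⇒  (a,b)_∞ = -1.
v=17: a=17^3·(≡6), b=17^3·(≡12) mod 17; (6|17)=-1, (12|17)=-1; (−1)^{3·3·8}·(-1)^3·(-1)^3 = +1.
v=3: a=3^9·(≡2), b=3^4·(≡2) mod 3; (2|3)=-1, (2|3)=-1; (−1)^{9·4·1}·(-1)^4·(-1)^9 = -1.
v=19: a=19^-10·(≡10), b=19^-6·(≡16) mod 19; (10|19)=-1, (16|19)=+1; (−1)^{-10·-6·9}·(-1)^-6·(+1)^-10 = +1.
v=23: a=23^3·(≡3), b=23^2·(≡6) mod 23; (3|23)=+1, (6|23)=+1; (−1)^{3·2·11}·(+1)^2·(+1)^3 = +1.
v=13: a=13^0·(≡2), b=13^-2·(≡4) mod 13; (2|13)=-1, (4|13)=+1; (−1)^{0·-2·6}·(-1)^-2·(+1)^0 = +1.
v=29: a=29^2·(≡26), b=29^1·(≡17) mod 29; (26|29)=-1, (17|29)=-1; (−1)^{2·1·14}·(-1)^1·(-1)^2 = -1.
v=2: v_2(a)=-14, v_2(b)=-10; units ≡ 5, 3 (mod 8); ε·ε+αω+βω = 0·1+-14·1+-10·1 ≡ 0  ⇒  (a,b)_2 = +1.
v=31: a=31^3·(≡9), b=31^2·(≡12) mod 31; (9|31)=+1, (12|31)=-1; (−1)^{3·2·15}·(+1)^2·(-1)^3 = -1.
v=7: a=7^0·(≡1), b=7^8·(≡2) mod 7; (1|7)=+1, (2|7)=+1; (−1)^{0·8·3}·(+1)^8·(+1)^0 = +1.
v=43: a=43^6·(≡35), b=43^2·(≡6) mod 43; (35|43)=+1, (6|43)=+1; (−1)^{6·2·21}·(+1)^2·(+1)^6 = +1.
|Ram(-36363, -493)| = 4, even; anisotropic at {3, 29, 31, ∞}.

[3, 29, 31, inf]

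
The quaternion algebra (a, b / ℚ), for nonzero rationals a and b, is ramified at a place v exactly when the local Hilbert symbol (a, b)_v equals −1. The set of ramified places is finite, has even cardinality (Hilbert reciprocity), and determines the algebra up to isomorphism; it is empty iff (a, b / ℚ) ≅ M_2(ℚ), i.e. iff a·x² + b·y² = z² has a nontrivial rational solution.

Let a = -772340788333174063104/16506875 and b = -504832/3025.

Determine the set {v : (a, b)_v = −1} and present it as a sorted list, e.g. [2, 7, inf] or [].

[2, 11, 17, inf]

Mod squares: a ≡ -4301, b ≡ -493. Check v ∈ {∞, 2, 3, 5, 7, 11, 17, 23, 29}.
v=5: a=5^-4·(≡1), b=5^-2·(≡3) mod 5; (1|5)=+1, (3|5)=-1; (−1)^{-4·-2·2}·(+1)^-2·(-1)^-4 = +1.
v=23: a=23^1·(≡7), b=23^0·(≡13) mod 23; (7|23)=-1, (13|23)=+1; (−1)^{1·0·11}·(-1)^0·(+1)^1 = +1.
v=11: a=11^-1·(≡4), b=11^-2·(≡8) mod 11; (4|11)=+1, (8|11)=-1; (−1)^{-1·-2·5}·(+1)^-2·(-1)^-1 = -1.
v=2: v_2(a)=30, v_2(b)=10; units ≡ 3, 3 (mod 8); ε·ε+αω+βω = 1·1+30·1+10·1 ≡ 1  ⇒  (a,b)_2 = -1.
v=29: a=29^4·(≡16), b=29^1·(≡12) mod 29; (16|29)=+1, (12|29)=-1; (−1)^{4·1·14}·(+1)^1·(-1)^4 = +1.
v=3: a=3^2·(≡1), b=3^0·(≡2) mod 3; (1|3)=+1, (2|3)=-1; (−1)^{2·0·1}·(+1)^0·(-1)^2 = +1.
v=∞: -4301 < 0 and -493 < 0  ⇒  (a,b)_∞ = -1.
v=17: a=17^3·(≡8), b=17^1·(≡14) mod 17; (8|17)=+1, (14|17)=-1; (−1)^{3·1·8}·(+1)^1·(-1)^3 = -1.
v=7: a=7^-4·(≡4), b=7^0·(≡1) mod 7; (4|7)=+1, (1|7)=+1; (−1)^{-4·0·3}·(+1)^0·(+1)^-4 = +1.
Ram(-4301, -493) = {2, 11, 17, ∞}; no ℚ_2-point on the conic.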